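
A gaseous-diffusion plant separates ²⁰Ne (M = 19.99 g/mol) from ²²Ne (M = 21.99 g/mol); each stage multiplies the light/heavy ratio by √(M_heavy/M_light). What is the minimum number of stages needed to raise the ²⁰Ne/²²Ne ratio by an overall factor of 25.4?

Per stage α = (21.99/19.99)^(1/2) = 1.10005^0.5, giving ln α = 0.04768.
Need α^N ≥ 25.4 ⇒ N ≥ ln(25.4) / ln α = 3.235 / 0.04768 = 67.85.
So at least 68 stages are needed.

68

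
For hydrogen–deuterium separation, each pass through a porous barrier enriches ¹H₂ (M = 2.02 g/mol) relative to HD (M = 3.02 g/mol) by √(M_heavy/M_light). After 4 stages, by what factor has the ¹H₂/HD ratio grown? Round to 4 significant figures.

The single-stage factor is √(M_heavy/M_light), so 4 stages give [√(3.02/2.02)]^4 = (3.02/2.02)^(4/2).
= 1.49505^2 = 2.235.

2.235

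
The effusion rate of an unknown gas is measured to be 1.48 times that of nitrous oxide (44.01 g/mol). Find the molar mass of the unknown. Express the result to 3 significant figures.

Since effusion rate ∝ 1/√M, rate_X/rate_N₂O = √(M_N₂O/M_X).
1.48 = √(44.01/M_X)
M_X = 44.01 / 1.48² = 44.01 / 2.190 = 20.1 g/mol

20.1 g/mol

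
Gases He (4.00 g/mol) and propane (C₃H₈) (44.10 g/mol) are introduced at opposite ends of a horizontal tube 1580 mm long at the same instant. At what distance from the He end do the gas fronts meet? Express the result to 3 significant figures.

1210 mm

In equal time, each gas travels a distance ∝ its rate ∝ 1/√M, so d_He/d_C₃H₈ = √(M_C₃H₈/M_He) = √(44.10/4.00) = 3.320.
With d_He + d_C₃H₈ = 1580 mm, d_C₃H₈ = 1580/(1 + 3.320) = 365.7 mm.
d_He = 1580 − 365.7 = 1210 mm.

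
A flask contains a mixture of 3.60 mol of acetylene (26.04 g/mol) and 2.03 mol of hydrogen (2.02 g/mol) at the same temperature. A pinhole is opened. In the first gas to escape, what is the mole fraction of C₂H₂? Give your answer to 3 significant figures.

0.331

The effusion rate of species i is ∝ p_i/√M_i ∝ n_i/√M_i.
So x_C₂H₂ in the escaping gas = (n_C₂H₂/√M_C₂H₂) / Σ(n_i/√M_i)
= (3.60/√26.04) / (3.60/√26.04 + 2.03/√2.02) = 0.7055/(0.7055 + 1.428) = 0.331.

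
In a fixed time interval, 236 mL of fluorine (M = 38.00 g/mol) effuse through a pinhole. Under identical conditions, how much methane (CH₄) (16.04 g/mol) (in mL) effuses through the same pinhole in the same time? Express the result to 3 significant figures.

Since effusion rate ∝ 1/√M, rate_CH₄/rate_F₂ = √(M_F₂/M_CH₄) = √(38.00/16.04) = √2.369 = 1.539.
So the volume for CH₄ is 236 × 1.539 = 363 mL.

363 mL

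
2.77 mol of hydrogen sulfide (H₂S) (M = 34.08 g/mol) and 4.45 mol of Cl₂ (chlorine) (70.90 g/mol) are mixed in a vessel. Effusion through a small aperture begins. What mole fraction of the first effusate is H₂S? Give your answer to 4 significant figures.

0.4731

Each component's effusion rate ∝ (its partial pressure)·(1/√M) ∝ n_i/√M_i.
x_H₂S(eff) = (n_H₂S/√M_H₂S) / (n_H₂S/√M_H₂S + n_Cl₂/√M_Cl₂)
= (2.77/√34.08) / (2.77/√34.08 + 4.45/√70.90) = 0.4745/(0.4745 + 0.5285) = 0.4731.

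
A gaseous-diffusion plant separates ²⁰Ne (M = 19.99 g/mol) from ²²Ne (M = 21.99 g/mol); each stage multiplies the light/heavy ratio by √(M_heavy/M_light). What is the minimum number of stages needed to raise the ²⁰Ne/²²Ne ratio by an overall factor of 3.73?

28

Per stage α = (21.99/19.99)^(1/2) = 1.10005^0.5, giving ln α = 0.04768.
Need α^N ≥ 3.73 ⇒ N ≥ ln(3.73) / ln α = 1.316 / 0.04768 = 27.61.
Minimum whole number of stages: N = 28.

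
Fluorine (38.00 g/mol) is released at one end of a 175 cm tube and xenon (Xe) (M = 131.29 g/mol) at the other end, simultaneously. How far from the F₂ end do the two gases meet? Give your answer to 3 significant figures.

In equal time, each gas travels a distance ∝ its rate ∝ 1/√M, so d_F₂/d_Xe = √(M_Xe/M_F₂) = √(131.29/38.00) = 1.859.
With d_F₂ + d_Xe = 175 cm, d_Xe = 175/(1 + 1.859) = 61.22 cm.
d_F₂ = 175 − 61.22 = 114 cm.

114 cm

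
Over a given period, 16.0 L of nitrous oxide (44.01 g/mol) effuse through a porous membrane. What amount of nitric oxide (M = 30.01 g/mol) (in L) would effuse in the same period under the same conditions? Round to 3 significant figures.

19.4 L

Using Graham's law: rate_NO/rate_N₂O = √(M_N₂O/M_NO) = √(44.01/30.01) = √1.467 = 1.211.
So the volume for NO is 16.0 × 1.211 = 19.4 L.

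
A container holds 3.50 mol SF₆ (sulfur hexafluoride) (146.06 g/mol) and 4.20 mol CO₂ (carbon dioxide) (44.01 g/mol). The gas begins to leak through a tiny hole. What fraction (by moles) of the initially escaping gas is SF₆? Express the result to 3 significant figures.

Effusion rate of each component ∝ n_i/√M_i (partial pressure × 1/√M).
x_SF₆(eff) = (n_SF₆/√M_SF₆) / (n_SF₆/√M_SF₆ + n_CO₂/√M_CO₂)
= (3.50/√146.06) / (3.50/√146.06 + 4.20/√44.01) = 0.2896/(0.2896 + 0.6331) = 0.314.

0.314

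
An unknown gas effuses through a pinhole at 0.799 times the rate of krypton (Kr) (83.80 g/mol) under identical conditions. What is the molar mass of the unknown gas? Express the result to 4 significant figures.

Since effusion rate ∝ 1/√M, rate_X/rate_Kr = √(M_Kr/M_X).
0.799 = √(83.80/M_X)
M_X = 83.80 / 0.799² = 83.80 / 0.6384 = 131.3 g/mol

131.3 g/mol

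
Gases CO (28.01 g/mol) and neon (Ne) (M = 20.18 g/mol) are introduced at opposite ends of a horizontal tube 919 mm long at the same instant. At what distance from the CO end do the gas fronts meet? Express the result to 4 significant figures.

In equal time, each gas travels a distance ∝ its rate ∝ 1/√M, so d_CO/d_Ne = √(M_Ne/M_CO) = √(20.18/28.01) = 0.8488.
With d_CO + d_Ne = 919 mm, d_Ne = 919/(1 + 0.8488) = 497.1 mm.
d_CO = 919 − 497.1 = 421.9 mm.

421.9 mm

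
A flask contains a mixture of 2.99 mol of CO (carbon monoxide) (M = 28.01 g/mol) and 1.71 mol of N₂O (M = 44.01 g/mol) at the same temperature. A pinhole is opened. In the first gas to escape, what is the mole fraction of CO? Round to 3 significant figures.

The effusion rate of species i is ∝ p_i/√M_i ∝ n_i/√M_i.
x_CO(eff) = (n_CO/√M_CO) / (n_CO/√M_CO + n_N₂O/√M_N₂O)
= (2.99/√28.01) / (2.99/√28.01 + 1.71/√44.01) = 0.5650/(0.5650 + 0.2578) = 0.687.

0.687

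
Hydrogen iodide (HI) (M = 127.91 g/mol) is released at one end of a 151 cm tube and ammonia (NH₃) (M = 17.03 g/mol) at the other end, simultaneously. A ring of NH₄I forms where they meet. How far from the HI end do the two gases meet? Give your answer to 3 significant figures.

40.4 cm

Graham's law gives d_HI/d_NH₃ = rate_HI/rate_NH₃ = √(M_NH₃/M_HI) = √(17.03/127.91) = 0.3649.
With d_HI + d_NH₃ = 151 cm, d_NH₃ = 151/(1 + 0.3649) = 110.6 cm.
d_HI = 151 − 110.6 = 40.4 cm.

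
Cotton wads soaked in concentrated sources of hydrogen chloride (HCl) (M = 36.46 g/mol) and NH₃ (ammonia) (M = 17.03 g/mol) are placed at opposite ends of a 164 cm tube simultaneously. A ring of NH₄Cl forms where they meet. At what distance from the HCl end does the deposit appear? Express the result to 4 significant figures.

66.58 cm

Graham's law gives d_HCl/d_NH₃ = rate_HCl/rate_NH₃ = √(M_NH₃/M_HCl) = √(17.03/36.46) = 0.6834.
With d_HCl + d_NH₃ = 164 cm, d_NH₃ = 164/(1 + 0.6834) = 97.42 cm.
d_HCl = 164 − 97.42 = 66.58 cm.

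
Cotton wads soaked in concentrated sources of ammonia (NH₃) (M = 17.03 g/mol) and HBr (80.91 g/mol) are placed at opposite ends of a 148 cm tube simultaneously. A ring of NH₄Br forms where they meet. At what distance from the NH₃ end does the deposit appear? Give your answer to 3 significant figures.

101 cm

The fronts meet when d_NH₃ + d_HBr = L with d_NH₃/d_HBr = √(M_HBr/M_NH₃) (Graham's law). Here √(M_HBr/M_NH₃) = √(80.91/17.03) = 2.180.
With d_NH₃ + d_HBr = 148 cm, d_HBr = 148/(1 + 2.180) = 46.55 cm.
d_NH₃ = 148 − 46.55 = 101 cm.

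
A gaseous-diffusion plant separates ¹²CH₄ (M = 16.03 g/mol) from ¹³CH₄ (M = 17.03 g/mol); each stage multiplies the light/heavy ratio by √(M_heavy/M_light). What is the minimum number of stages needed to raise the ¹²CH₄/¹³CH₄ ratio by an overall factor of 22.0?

103

Single-stage factor α = √(17.03/16.03), so ln α = ½ ln(1.06238) = 0.03026.
Need α^N ≥ 22.0 ⇒ N ≥ ln(22.0) / ln α = 3.091 / 0.03026 = 102.16.
Rounding up, N = 103 stages.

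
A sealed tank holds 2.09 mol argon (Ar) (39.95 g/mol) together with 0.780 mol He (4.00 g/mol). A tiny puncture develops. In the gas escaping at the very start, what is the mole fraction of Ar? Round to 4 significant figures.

The effusion rate of species i is ∝ p_i/√M_i ∝ n_i/√M_i.
Mole fraction of Ar in the effusate = (n_Ar/√M_Ar) / (n_Ar/√M_Ar + n_He/√M_He)
= (2.09/√39.95) / (2.09/√39.95 + 0.780/√4.00) = 0.3307/(0.3307 + 0.3900) = 0.4588.

0.4588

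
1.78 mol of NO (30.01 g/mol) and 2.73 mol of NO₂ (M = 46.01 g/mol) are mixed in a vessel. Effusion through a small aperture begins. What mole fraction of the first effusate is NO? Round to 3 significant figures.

The effusion rate of species i is ∝ p_i/√M_i ∝ n_i/√M_i.
Mole fraction of NO in the effusate = (n_NO/√M_NO) / (n_NO/√M_NO + n_NO₂/√M_NO₂)
= (1.78/√30.01) / (1.78/√30.01 + 2.73/√46.01) = 0.3249/(0.3249 + 0.4025) = 0.447.

0.447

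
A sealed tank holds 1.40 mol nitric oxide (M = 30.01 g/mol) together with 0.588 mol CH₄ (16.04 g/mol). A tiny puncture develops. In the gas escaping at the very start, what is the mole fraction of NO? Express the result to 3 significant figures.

0.635

Effusion rate of each component ∝ n_i/√M_i (partial pressure × 1/√M).
So x_NO in the escaping gas = (n_NO/√M_NO) / Σ(n_i/√M_i)
= (1.40/√30.01) / (1.40/√30.01 + 0.588/√16.04) = 0.2556/(0.2556 + 0.1468) = 0.635.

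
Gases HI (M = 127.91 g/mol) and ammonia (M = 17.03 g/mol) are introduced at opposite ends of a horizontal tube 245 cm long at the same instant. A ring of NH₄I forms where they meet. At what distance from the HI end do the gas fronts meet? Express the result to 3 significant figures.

65.5 cm

Graham's law gives d_HI/d_NH₃ = rate_HI/rate_NH₃ = √(M_NH₃/M_HI) = √(17.03/127.91) = 0.3649.
With d_HI + d_NH₃ = 245 cm, d_NH₃ = 245/(1 + 0.3649) = 179.5 cm.
d_HI = 245 − 179.5 = 65.5 cm.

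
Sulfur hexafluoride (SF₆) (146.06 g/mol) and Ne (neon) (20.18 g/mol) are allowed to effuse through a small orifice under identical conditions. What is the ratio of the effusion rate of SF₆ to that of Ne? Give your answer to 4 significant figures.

By Graham's law, rate_SF₆/rate_Ne = √(M_Ne/M_SF₆) = √(20.18/146.06) = √0.1382 = 0.3717.

0.3717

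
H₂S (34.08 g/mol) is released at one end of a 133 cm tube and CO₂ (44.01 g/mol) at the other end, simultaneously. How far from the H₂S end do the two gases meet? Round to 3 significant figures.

70.7 cm

The fronts meet when d_H₂S + d_CO₂ = L with d_H₂S/d_CO₂ = √(M_CO₂/M_H₂S) (Graham's law). Here √(M_CO₂/M_H₂S) = √(44.01/34.08) = 1.136.
With d_H₂S + d_CO₂ = 133 cm, d_CO₂ = 133/(1 + 1.136) = 62.25 cm.
d_H₂S = 133 − 62.25 = 70.7 cm.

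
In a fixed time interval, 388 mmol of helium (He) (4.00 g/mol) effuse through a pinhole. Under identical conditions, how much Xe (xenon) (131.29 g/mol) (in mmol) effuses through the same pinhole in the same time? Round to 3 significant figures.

67.7 mmol

By Graham's law, rate_Xe/rate_He = √(M_He/M_Xe) = √(4.00/131.29) = √0.03047 = 0.1745.
So the amount for Xe is 388 × 0.1745 = 67.7 mmol.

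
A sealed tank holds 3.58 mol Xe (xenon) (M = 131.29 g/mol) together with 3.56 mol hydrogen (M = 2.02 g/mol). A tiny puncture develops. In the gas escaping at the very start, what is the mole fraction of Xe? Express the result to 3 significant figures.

The effusion rate of species i is ∝ p_i/√M_i ∝ n_i/√M_i.
x_Xe(eff) = (n_Xe/√M_Xe) / (n_Xe/√M_Xe + n_H₂/√M_H₂)
= (3.58/√131.29) / (3.58/√131.29 + 3.56/√2.02) = 0.3124/(0.3124 + 2.505) = 0.111.

0.111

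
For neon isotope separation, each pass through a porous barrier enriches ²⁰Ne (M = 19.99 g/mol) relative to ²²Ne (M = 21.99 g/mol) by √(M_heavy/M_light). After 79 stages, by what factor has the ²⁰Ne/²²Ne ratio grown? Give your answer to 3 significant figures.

43.2

After 79 stages the ratio has grown by (√(21.99/19.99))^79 = (21.99/19.99)^(79/2).
= 1.10005^(79/2) = 43.2.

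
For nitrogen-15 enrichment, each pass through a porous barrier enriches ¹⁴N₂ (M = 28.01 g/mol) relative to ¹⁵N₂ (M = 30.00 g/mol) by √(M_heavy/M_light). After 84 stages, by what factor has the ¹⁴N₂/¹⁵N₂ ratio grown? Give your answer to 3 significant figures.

Overall factor = α^84 with α = √(30.00/28.01), i.e. (30.00/28.01)^(84/2).
= 1.07105^42 = 17.9.

17.9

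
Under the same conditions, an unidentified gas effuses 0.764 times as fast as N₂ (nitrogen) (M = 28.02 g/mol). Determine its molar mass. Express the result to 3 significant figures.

Using Graham's law: rate_X/rate_N₂ = √(M_N₂/M_X).
0.764 = √(28.02/M_X)
M_X = 28.02 / 0.764² = 28.02 / 0.5837 = 48.0 g/mol

48.0 g/mol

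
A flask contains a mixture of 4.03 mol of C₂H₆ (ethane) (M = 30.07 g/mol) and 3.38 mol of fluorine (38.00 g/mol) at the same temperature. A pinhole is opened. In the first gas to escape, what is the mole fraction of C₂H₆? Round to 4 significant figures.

0.5727

The effusion rate of species i is ∝ p_i/√M_i ∝ n_i/√M_i.
x_C₂H₆(eff) = (n_C₂H₆/√M_C₂H₆) / (n_C₂H₆/√M_C₂H₆ + n_F₂/√M_F₂)
= (4.03/√30.07) / (4.03/√30.07 + 3.38/√38.00) = 0.7349/(0.7349 + 0.5483) = 0.5727.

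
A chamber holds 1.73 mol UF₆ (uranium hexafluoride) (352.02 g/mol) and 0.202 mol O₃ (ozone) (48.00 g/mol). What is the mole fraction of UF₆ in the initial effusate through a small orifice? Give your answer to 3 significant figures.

0.760

Rate_i ∝ x_i/√M_i (Graham's law weighted by mole fraction), so the effusate composition follows n_i/√M_i.
x_UF₆(eff) = (n_UF₆/√M_UF₆) / (n_UF₆/√M_UF₆ + n_O₃/√M_O₃)
= (1.73/√352.02) / (1.73/√352.02 + 0.202/√48.00) = 0.09221/(0.09221 + 0.02916) = 0.760.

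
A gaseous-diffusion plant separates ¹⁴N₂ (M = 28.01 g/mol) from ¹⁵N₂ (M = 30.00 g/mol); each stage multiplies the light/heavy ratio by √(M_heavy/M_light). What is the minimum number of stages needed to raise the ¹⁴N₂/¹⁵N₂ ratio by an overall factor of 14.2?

With α = √(30.00/28.01) per stage, ln α = ½ ln(1.07105) = 0.03432.
Need α^N ≥ 14.2 ⇒ N ≥ ln(14.2) / ln α = 2.653 / 0.03432 = 77.31.
Minimum whole number of stages: N = 78.

78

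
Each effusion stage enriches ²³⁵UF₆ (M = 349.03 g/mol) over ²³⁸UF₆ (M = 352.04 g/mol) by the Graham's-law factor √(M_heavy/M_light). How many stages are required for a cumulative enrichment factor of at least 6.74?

445

Per stage α = (352.04/349.03)^(1/2) = 1.00862^0.5, giving ln α = 0.004293.
Need α^N ≥ 6.74 ⇒ N ≥ ln(6.74) / ln α = 1.908 / 0.004293 = 444.41.
So at least 445 stages are needed.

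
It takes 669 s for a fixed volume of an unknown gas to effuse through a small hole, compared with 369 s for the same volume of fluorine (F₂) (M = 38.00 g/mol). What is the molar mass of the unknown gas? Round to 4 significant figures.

From Graham's law, t_X/t_F₂ = √(M_X/M_F₂).
669/369 = 1.813 = √(M_X/38.00)
M_X = 38.00 × 1.813² = 38.00 × 3.287 = 124.9 g/mol

124.9 g/mol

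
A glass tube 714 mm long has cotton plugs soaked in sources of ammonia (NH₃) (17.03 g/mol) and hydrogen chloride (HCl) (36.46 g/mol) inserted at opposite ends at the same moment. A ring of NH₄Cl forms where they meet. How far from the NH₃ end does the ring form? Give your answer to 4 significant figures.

424.1 mm

In equal time, each gas travels a distance ∝ its rate ∝ 1/√M, so d_NH₃/d_HCl = √(M_HCl/M_NH₃) = √(36.46/17.03) = 1.463.
With d_NH₃ + d_HCl = 714 mm, d_HCl = 714/(1 + 1.463) = 289.9 mm.
d_NH₃ = 714 − 289.9 = 424.1 mm.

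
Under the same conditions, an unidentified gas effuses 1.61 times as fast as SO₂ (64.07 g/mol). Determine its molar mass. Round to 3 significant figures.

24.7 g/mol

From Graham's law, rate_X/rate_SO₂ = √(M_SO₂/M_X).
1.61 = √(64.07/M_X)
M_X = 64.07 / 1.61² = 64.07 / 2.592 = 24.7 g/mol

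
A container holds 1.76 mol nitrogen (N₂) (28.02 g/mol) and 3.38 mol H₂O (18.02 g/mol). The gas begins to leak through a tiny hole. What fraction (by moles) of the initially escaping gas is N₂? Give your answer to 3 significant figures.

Rate_i ∝ x_i/√M_i (Graham's law weighted by mole fraction), so the effusate composition follows n_i/√M_i.
x_N₂(eff) = (n_N₂/√M_N₂) / (n_N₂/√M_N₂ + n_H₂O/√M_H₂O)
= (1.76/√28.02) / (1.76/√28.02 + 3.38/√18.02) = 0.3325/(0.3325 + 0.7962) = 0.295.

0.295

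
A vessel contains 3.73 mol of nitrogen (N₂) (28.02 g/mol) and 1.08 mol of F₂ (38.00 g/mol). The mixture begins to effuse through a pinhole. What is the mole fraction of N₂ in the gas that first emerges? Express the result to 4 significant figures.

0.8009

The effusion rate of species i is ∝ p_i/√M_i ∝ n_i/√M_i.
So x_N₂ in the escaping gas = (n_N₂/√M_N₂) / Σ(n_i/√M_i)
= (3.73/√28.02) / (3.73/√28.02 + 1.08/√38.00) = 0.7047/(0.7047 + 0.1752) = 0.8009.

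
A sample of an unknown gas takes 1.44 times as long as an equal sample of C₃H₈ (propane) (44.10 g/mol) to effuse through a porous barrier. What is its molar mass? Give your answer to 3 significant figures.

Using Graham's law: t_X/t_C₃H₈ = √(M_X/M_C₃H₈).
1.44 = √(M_X/44.10)
M_X = 44.10 × 1.44² = 44.10 × 2.074 = 91.4 g/mol

91.4 g/mol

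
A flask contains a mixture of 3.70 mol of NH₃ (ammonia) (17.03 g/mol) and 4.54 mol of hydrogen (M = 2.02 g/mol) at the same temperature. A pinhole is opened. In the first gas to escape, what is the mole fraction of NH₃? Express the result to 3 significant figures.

0.219

Rate_i ∝ x_i/√M_i (Graham's law weighted by mole fraction), so the effusate composition follows n_i/√M_i.
Mole fraction of NH₃ in the effusate = (n_NH₃/√M_NH₃) / (n_NH₃/√M_NH₃ + n_H₂/√M_H₂)
= (3.70/√17.03) / (3.70/√17.03 + 4.54/√2.02) = 0.8966/(0.8966 + 3.194) = 0.219.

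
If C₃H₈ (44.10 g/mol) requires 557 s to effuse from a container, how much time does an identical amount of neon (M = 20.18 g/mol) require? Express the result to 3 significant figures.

377 s

Using Graham's law: t_Ne/t_C₃H₈ = √(M_Ne/M_C₃H₈) = √(20.18/44.10) = √0.4576 = 0.6765.
So the time for Ne is 557 × 0.6765 = 377 s.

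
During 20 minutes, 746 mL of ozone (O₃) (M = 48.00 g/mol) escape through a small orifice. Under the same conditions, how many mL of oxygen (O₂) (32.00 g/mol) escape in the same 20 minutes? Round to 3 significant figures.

By Graham's law, rate_O₂/rate_O₃ = √(M_O₃/M_O₂) = √(48.00/32.00) = √1.500 = 1.225.
So the volume for O₂ is 746 × 1.225 = 914 mL.

914 mL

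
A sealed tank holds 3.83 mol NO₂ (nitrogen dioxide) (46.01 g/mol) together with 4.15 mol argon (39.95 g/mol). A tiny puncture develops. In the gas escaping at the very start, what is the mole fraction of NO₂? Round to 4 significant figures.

0.4624

Rate_i ∝ x_i/√M_i (Graham's law weighted by mole fraction), so the effusate composition follows n_i/√M_i.
So x_NO₂ in the escaping gas = (n_NO₂/√M_NO₂) / Σ(n_i/√M_i)
= (3.83/√46.01) / (3.83/√46.01 + 4.15/√39.95) = 0.5646/(0.5646 + 0.6566) = 0.4624.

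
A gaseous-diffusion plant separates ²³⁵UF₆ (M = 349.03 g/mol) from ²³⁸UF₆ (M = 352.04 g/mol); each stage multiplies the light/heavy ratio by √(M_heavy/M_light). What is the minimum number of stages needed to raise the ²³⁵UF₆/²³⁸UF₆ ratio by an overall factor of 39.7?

858

With α = √(352.04/349.03) per stage, ln α = ½ ln(1.00862) = 0.004293.
Need α^N ≥ 39.7 ⇒ N ≥ ln(39.7) / ln α = 3.681 / 0.004293 = 857.43.
So at least 858 stages are needed.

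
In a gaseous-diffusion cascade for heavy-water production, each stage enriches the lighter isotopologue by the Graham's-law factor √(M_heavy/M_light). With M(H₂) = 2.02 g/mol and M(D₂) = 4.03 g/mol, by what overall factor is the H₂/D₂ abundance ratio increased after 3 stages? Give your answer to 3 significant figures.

2.82

Each stage multiplies the ratio by α = √(4.03/2.02), so after 3 stages the overall factor is α^3 = (4.03/2.02)^(3/2).
= 1.99505^(3/2) = 2.82.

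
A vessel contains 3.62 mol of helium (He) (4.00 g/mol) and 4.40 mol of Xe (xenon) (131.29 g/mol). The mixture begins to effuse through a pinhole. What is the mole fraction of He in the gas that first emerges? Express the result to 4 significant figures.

0.8250

The effusion rate of species i is ∝ p_i/√M_i ∝ n_i/√M_i.
x_He(eff) = (n_He/√M_He) / (n_He/√M_He + n_Xe/√M_Xe)
= (3.62/√4.00) / (3.62/√4.00 + 4.40/√131.29) = 1.810/(1.810 + 0.3840) = 0.8250.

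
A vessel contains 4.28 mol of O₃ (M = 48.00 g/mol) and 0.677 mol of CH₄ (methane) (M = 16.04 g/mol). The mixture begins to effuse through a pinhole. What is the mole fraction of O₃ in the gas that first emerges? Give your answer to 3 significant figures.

Rate_i ∝ x_i/√M_i (Graham's law weighted by mole fraction), so the effusate composition follows n_i/√M_i.
Mole fraction of O₃ in the effusate = (n_O₃/√M_O₃) / (n_O₃/√M_O₃ + n_CH₄/√M_CH₄)
= (4.28/√48.00) / (4.28/√48.00 + 0.677/√16.04) = 0.6178/(0.6178 + 0.1690) = 0.785.

0.785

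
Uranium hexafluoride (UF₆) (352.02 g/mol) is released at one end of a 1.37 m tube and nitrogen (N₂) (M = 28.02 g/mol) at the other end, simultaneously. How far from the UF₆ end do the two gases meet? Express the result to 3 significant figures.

0.301 m

The fronts meet when d_UF₆ + d_N₂ = L with d_UF₆/d_N₂ = √(M_N₂/M_UF₆) (Graham's law). Here √(M_N₂/M_UF₆) = √(28.02/352.02) = 0.2821.
With d_UF₆ + d_N₂ = 1.37 m, d_N₂ = 1.37/(1 + 0.2821) = 1.069 m.
d_UF₆ = 1.37 − 1.069 = 0.301 m.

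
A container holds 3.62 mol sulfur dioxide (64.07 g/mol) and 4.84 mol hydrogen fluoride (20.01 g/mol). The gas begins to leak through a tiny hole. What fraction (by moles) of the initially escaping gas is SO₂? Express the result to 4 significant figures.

The effusion rate of species i is ∝ p_i/√M_i ∝ n_i/√M_i.
So x_SO₂ in the escaping gas = (n_SO₂/√M_SO₂) / Σ(n_i/√M_i)
= (3.62/√64.07) / (3.62/√64.07 + 4.84/√20.01) = 0.4523/(0.4523 + 1.082) = 0.2948.

0.2948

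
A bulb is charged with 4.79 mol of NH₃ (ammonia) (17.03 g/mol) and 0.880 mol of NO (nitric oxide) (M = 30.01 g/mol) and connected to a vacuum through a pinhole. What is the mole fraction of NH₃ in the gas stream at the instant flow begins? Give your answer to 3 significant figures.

0.878

Each component's effusion rate ∝ (its partial pressure)·(1/√M) ∝ n_i/√M_i.
Mole fraction of NH₃ in the effusate = (n_NH₃/√M_NH₃) / (n_NH₃/√M_NH₃ + n_NO/√M_NO)
= (4.79/√17.03) / (4.79/√17.03 + 0.880/√30.01) = 1.161/(1.161 + 0.1606) = 0.878.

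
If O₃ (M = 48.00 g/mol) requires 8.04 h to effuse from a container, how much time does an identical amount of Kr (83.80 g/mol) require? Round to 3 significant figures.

Using Graham's law: t_Kr/t_O₃ = √(M_Kr/M_O₃) = √(83.80/48.00) = √1.746 = 1.321.
So the time for Kr is 8.04 × 1.321 = 10.6 h.

10.6 h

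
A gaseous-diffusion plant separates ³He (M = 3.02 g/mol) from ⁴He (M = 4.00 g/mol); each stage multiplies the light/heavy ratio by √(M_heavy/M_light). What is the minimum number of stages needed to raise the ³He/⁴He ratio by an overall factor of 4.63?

Single-stage factor α = √(4.00/3.02), so ln α = ½ ln(1.32450) = 0.1405.
Need α^N ≥ 4.63 ⇒ N ≥ ln(4.63) / ln α = 1.533 / 0.1405 = 10.91.
So at least 11 stages are needed.

11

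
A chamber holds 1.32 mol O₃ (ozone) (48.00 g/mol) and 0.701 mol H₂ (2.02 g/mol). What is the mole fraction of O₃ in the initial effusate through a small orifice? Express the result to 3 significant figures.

Each component's effusion rate ∝ (its partial pressure)·(1/√M) ∝ n_i/√M_i.
Mole fraction of O₃ in the effusate = (n_O₃/√M_O₃) / (n_O₃/√M_O₃ + n_H₂/√M_H₂)
= (1.32/√48.00) / (1.32/√48.00 + 0.701/√2.02) = 0.1905/(0.1905 + 0.4932) = 0.279.

0.279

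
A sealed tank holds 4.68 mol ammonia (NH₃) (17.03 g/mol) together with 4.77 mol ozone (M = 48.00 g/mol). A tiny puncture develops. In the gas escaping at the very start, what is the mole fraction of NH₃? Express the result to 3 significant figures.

0.622

Effusion rate of each component ∝ n_i/√M_i (partial pressure × 1/√M).
x_NH₃(eff) = (n_NH₃/√M_NH₃) / (n_NH₃/√M_NH₃ + n_O₃/√M_O₃)
= (4.68/√17.03) / (4.68/√17.03 + 4.77/√48.00) = 1.134/(1.134 + 0.6885) = 0.622.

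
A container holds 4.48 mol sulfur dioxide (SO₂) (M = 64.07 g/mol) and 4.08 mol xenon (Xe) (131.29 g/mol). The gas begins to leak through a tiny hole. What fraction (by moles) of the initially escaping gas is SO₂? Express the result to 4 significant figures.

Effusion rate of each component ∝ n_i/√M_i (partial pressure × 1/√M).
So x_SO₂ in the escaping gas = (n_SO₂/√M_SO₂) / Σ(n_i/√M_i)
= (4.48/√64.07) / (4.48/√64.07 + 4.08/√131.29) = 0.5597/(0.5597 + 0.3561) = 0.6112.

0.6112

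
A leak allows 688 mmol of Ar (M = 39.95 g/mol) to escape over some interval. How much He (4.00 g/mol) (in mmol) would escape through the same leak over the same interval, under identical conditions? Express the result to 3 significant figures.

Using Graham's law: rate_He/rate_Ar = √(M_Ar/M_He) = √(39.95/4.00) = √9.988 = 3.160.
So the amount for He is 688 × 3.160 = 2170 mmol.

2170 mmol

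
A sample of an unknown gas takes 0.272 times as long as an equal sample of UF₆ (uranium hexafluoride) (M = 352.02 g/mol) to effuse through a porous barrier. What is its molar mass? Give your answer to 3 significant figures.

26.0 g/mol

By Graham's law, t_X/t_UF₆ = √(M_X/M_UF₆).
0.272 = √(M_X/352.02)
M_X = 352.02 × 0.272² = 352.02 × 0.07398 = 26.0 g/mol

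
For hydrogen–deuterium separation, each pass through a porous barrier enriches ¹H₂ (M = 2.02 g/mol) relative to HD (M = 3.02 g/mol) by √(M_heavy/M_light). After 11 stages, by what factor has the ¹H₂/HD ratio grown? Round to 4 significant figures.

After 11 stages the ratio has grown by (√(3.02/2.02))^11 = (3.02/2.02)^(11/2).
= 1.49505^(11/2) = 9.133.

9.133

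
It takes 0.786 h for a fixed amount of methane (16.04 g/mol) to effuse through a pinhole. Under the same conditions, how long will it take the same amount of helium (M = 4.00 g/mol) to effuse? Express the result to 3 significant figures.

0.393 h

Since effusion rate ∝ 1/√M, t_He/t_CH₄ = √(M_He/M_CH₄) = √(4.00/16.04) = √0.2494 = 0.4994.
So the time for He is 0.786 × 0.4994 = 0.393 h.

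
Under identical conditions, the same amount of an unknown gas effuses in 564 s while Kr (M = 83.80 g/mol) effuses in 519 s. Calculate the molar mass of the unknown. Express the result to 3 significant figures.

By Graham's law, t_X/t_Kr = √(M_X/M_Kr).
564/519 = 1.087 = √(M_X/83.80)
M_X = 83.80 × 1.087² = 83.80 × 1.181 = 99.0 g/mol

99.0 g/mol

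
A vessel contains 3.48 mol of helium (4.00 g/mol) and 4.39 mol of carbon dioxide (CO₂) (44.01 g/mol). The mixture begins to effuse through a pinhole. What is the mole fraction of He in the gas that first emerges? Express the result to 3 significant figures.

0.724

Each component's effusion rate ∝ (its partial pressure)·(1/√M) ∝ n_i/√M_i.
So x_He in the escaping gas = (n_He/√M_He) / Σ(n_i/√M_i)
= (3.48/√4.00) / (3.48/√4.00 + 4.39/√44.01) = 1.740/(1.740 + 0.6617) = 0.724.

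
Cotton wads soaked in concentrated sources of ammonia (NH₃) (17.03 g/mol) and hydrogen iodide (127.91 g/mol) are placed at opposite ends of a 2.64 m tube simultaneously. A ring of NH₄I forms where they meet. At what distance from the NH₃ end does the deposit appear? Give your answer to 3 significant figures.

1.93 m

Distances travelled in equal time are proportional to diffusion rates, so d_NH₃/d_HI = √(M_HI/M_NH₃) = √(127.91/17.03) = 2.741.
With d_NH₃ + d_HI = 2.64 m, d_HI = 2.64/(1 + 2.741) = 0.7058 m.
d_NH₃ = 2.64 − 0.7058 = 1.93 m.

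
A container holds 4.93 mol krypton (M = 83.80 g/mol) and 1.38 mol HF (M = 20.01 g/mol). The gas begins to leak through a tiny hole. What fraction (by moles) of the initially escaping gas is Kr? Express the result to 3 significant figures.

Rate_i ∝ x_i/√M_i (Graham's law weighted by mole fraction), so the effusate composition follows n_i/√M_i.
Mole fraction of Kr in the effusate = (n_Kr/√M_Kr) / (n_Kr/√M_Kr + n_HF/√M_HF)
= (4.93/√83.80) / (4.93/√83.80 + 1.38/√20.01) = 0.5385/(0.5385 + 0.3085) = 0.636.

0.636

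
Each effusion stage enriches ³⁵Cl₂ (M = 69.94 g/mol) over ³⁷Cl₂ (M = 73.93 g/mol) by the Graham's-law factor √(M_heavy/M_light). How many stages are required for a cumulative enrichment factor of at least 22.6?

113

With α = √(73.93/69.94) per stage, ln α = ½ ln(1.05705) = 0.02774.
Need α^N ≥ 22.6 ⇒ N ≥ ln(22.6) / ln α = 3.118 / 0.02774 = 112.40.
So at least 113 stages are needed.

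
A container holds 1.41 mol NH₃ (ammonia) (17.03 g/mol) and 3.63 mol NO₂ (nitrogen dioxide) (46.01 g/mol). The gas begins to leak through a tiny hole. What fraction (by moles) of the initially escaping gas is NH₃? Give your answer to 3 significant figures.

Effusion rate of each component ∝ n_i/√M_i (partial pressure × 1/√M).
x_NH₃(eff) = (n_NH₃/√M_NH₃) / (n_NH₃/√M_NH₃ + n_NO₂/√M_NO₂)
= (1.41/√17.03) / (1.41/√17.03 + 3.63/√46.01) = 0.3417/(0.3417 + 0.5352) = 0.390.

0.390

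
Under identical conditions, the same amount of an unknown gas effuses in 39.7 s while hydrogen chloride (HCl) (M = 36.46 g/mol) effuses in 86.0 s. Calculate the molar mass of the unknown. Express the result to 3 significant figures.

From Graham's law, t_X/t_HCl = √(M_X/M_HCl).
39.7/86.0 = 0.4616 = √(M_X/36.46)
M_X = 36.46 × 0.4616² = 36.46 × 0.2131 = 7.77 g/mol

7.77 g/mol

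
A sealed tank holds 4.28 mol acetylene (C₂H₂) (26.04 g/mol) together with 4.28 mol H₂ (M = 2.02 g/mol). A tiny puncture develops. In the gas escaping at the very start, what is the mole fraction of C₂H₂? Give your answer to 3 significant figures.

Rate_i ∝ x_i/√M_i (Graham's law weighted by mole fraction), so the effusate composition follows n_i/√M_i.
So x_C₂H₂ in the escaping gas = (n_C₂H₂/√M_C₂H₂) / Σ(n_i/√M_i)
= (4.28/√26.04) / (4.28/√26.04 + 4.28/√2.02) = 0.8387/(0.8387 + 3.011) = 0.218.

0.218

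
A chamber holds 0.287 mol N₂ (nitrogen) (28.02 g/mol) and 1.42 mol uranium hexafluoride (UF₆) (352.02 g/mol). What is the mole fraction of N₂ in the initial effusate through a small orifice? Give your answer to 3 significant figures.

The effusion rate of species i is ∝ p_i/√M_i ∝ n_i/√M_i.
Mole fraction of N₂ in the effusate = (n_N₂/√M_N₂) / (n_N₂/√M_N₂ + n_UF₆/√M_UF₆)
= (0.287/√28.02) / (0.287/√28.02 + 1.42/√352.02) = 0.05422/(0.05422 + 0.07568) = 0.417.

0.417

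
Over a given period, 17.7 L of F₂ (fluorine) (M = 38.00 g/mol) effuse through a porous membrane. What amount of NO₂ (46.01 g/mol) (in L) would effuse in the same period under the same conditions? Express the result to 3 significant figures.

Since effusion rate ∝ 1/√M, rate_NO₂/rate_F₂ = √(M_F₂/M_NO₂) = √(38.00/46.01) = √0.8259 = 0.9088.
So the volume for NO₂ is 17.7 × 0.9088 = 16.1 L.

16.1 L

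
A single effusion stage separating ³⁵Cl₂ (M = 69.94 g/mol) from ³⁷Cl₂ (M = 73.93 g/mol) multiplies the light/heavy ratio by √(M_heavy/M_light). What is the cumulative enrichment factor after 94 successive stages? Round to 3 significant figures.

13.6

The single-stage factor is √(M_heavy/M_light), so 94 stages give [√(73.93/69.94)]^94 = (73.93/69.94)^(94/2).
= 1.05705^47 = 13.6.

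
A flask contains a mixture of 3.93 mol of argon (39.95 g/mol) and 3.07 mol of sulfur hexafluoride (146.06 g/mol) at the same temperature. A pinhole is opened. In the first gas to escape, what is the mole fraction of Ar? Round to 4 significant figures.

The effusion rate of species i is ∝ p_i/√M_i ∝ n_i/√M_i.
x_Ar(eff) = (n_Ar/√M_Ar) / (n_Ar/√M_Ar + n_SF₆/√M_SF₆)
= (3.93/√39.95) / (3.93/√39.95 + 3.07/√146.06) = 0.6218/(0.6218 + 0.2540) = 0.7100.

0.7100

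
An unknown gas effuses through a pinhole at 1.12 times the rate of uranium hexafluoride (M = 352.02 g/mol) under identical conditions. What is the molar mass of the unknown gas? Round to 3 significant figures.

Graham's law gives rate_X/rate_UF₆ = √(M_UF₆/M_X).
1.12 = √(352.02/M_X)
M_X = 352.02 / 1.12² = 352.02 / 1.254 = 281 g/mol

281 g/mol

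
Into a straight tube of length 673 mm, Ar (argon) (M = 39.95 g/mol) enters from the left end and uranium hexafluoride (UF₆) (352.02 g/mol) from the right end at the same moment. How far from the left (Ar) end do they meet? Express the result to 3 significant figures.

503 mm

Graham's law gives d_Ar/d_UF₆ = rate_Ar/rate_UF₆ = √(M_UF₆/M_Ar) = √(352.02/39.95) = 2.968.
With d_Ar + d_UF₆ = 673 mm, d_UF₆ = 673/(1 + 2.968) = 169.6 mm.
d_Ar = 673 − 169.6 = 503 mm.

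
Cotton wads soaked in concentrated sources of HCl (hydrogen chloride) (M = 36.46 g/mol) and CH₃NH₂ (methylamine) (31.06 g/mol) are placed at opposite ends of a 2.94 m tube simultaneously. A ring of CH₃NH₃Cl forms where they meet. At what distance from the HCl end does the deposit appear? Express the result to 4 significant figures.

The fronts meet when d_HCl + d_CH₃NH₂ = L with d_HCl/d_CH₃NH₂ = √(M_CH₃NH₂/M_HCl) (Graham's law). Here √(M_CH₃NH₂/M_HCl) = √(31.06/36.46) = 0.9230.
With d_HCl + d_CH₃NH₂ = 2.94 m, d_CH₃NH₂ = 2.94/(1 + 0.9230) = 1.529 m.
d_HCl = 2.94 − 1.529 = 1.411 m.

1.411 m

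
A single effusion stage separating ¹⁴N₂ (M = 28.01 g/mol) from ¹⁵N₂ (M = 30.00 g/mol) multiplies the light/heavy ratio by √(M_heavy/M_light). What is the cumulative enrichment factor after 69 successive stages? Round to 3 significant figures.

Overall factor = α^69 with α = √(30.00/28.01), i.e. (30.00/28.01)^(69/2).
= 1.07105^(69/2) = 10.7.

10.7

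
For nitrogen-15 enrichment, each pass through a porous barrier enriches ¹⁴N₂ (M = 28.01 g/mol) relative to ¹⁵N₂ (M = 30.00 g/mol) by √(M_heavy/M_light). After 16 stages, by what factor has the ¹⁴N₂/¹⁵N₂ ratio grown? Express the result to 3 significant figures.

The single-stage factor is √(M_heavy/M_light), so 16 stages give [√(30.00/28.01)]^16 = (30.00/28.01)^(16/2).
= 1.07105^8 = 1.73.

1.73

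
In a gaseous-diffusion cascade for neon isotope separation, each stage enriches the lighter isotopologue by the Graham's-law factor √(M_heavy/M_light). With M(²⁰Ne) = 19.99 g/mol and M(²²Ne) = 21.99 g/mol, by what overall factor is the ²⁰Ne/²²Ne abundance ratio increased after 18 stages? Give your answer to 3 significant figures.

2.36

Each stage multiplies the ratio by α = √(21.99/19.99), so after 18 stages the overall factor is α^18 = (21.99/19.99)^(18/2).
= 1.10005^9 = 2.36.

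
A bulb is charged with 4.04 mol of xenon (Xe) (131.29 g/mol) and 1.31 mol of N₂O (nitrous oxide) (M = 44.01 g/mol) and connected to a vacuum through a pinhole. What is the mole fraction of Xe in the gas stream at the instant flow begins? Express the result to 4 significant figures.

Effusion rate of each component ∝ n_i/√M_i (partial pressure × 1/√M).
So x_Xe in the escaping gas = (n_Xe/√M_Xe) / Σ(n_i/√M_i)
= (4.04/√131.29) / (4.04/√131.29 + 1.31/√44.01) = 0.3526/(0.3526 + 0.1975) = 0.6410.

0.6410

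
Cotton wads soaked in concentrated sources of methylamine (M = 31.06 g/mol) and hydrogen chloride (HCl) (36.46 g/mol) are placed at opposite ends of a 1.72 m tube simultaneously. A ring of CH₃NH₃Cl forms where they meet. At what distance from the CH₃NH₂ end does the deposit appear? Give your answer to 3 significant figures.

0.894 m

Distances travelled in equal time are proportional to diffusion rates, so d_CH₃NH₂/d_HCl = √(M_HCl/M_CH₃NH₂) = √(36.46/31.06) = 1.083.
With d_CH₃NH₂ + d_HCl = 1.72 m, d_HCl = 1.72/(1 + 1.083) = 0.8256 m.
d_CH₃NH₂ = 1.72 − 0.8256 = 0.894 m.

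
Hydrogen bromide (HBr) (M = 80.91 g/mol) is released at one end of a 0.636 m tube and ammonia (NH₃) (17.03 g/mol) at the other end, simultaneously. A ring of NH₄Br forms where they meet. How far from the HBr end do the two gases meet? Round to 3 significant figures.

In equal time, each gas travels a distance ∝ its rate ∝ 1/√M, so d_HBr/d_NH₃ = √(M_NH₃/M_HBr) = √(17.03/80.91) = 0.4588.
With d_HBr + d_NH₃ = 0.636 m, d_NH₃ = 0.636/(1 + 0.4588) = 0.4360 m.
d_HBr = 0.636 − 0.4360 = 0.200 m.

0.200 m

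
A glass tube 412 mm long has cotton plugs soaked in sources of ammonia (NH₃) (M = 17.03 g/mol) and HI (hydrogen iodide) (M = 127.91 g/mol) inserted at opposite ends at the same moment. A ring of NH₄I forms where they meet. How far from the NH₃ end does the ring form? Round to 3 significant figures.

Graham's law gives d_NH₃/d_HI = rate_NH₃/rate_HI = √(M_HI/M_NH₃) = √(127.91/17.03) = 2.741.
With d_NH₃ + d_HI = 412 mm, d_HI = 412/(1 + 2.741) = 110.1 mm.
d_NH₃ = 412 − 110.1 = 302 mm.

302 mm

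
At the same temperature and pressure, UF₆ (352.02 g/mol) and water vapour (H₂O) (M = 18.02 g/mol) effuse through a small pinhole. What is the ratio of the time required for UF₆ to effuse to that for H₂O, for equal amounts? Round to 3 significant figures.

4.42

Graham's law gives t_UF₆/t_H₂O = √(M_UF₆/M_H₂O) = √(352.02/18.02) = √19.53 = 4.42.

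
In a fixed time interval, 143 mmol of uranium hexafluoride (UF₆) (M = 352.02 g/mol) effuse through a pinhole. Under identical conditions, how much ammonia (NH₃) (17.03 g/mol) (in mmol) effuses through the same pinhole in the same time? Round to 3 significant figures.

Using Graham's law: rate_NH₃/rate_UF₆ = √(M_UF₆/M_NH₃) = √(352.02/17.03) = √20.67 = 4.546.
So the amount for NH₃ is 143 × 4.546 = 650 mmol.

650 mmol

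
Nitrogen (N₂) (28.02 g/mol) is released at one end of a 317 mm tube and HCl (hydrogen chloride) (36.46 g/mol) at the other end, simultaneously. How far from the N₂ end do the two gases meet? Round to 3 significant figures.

169 mm

The fronts meet when d_N₂ + d_HCl = L with d_N₂/d_HCl = √(M_HCl/M_N₂) (Graham's law). Here √(M_HCl/M_N₂) = √(36.46/28.02) = 1.141.
With d_N₂ + d_HCl = 317 mm, d_HCl = 317/(1 + 1.141) = 148.1 mm.
d_N₂ = 317 − 148.1 = 169 mm.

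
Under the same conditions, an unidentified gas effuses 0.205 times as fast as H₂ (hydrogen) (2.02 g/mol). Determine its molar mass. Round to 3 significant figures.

48.1 g/mol

From Graham's law, rate_X/rate_H₂ = √(M_H₂/M_X).
0.205 = √(2.02/M_X)
M_X = 2.02 / 0.205² = 2.02 / 0.04202 = 48.1 g/mol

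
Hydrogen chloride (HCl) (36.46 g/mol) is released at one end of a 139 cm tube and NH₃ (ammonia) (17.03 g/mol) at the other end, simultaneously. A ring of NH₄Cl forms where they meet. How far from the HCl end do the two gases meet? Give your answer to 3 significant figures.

56.4 cm

Distances travelled in equal time are proportional to diffusion rates, so d_HCl/d_NH₃ = √(M_NH₃/M_HCl) = √(17.03/36.46) = 0.6834.
With d_HCl + d_NH₃ = 139 cm, d_NH₃ = 139/(1 + 0.6834) = 82.57 cm.
d_HCl = 139 − 82.57 = 56.4 cm.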